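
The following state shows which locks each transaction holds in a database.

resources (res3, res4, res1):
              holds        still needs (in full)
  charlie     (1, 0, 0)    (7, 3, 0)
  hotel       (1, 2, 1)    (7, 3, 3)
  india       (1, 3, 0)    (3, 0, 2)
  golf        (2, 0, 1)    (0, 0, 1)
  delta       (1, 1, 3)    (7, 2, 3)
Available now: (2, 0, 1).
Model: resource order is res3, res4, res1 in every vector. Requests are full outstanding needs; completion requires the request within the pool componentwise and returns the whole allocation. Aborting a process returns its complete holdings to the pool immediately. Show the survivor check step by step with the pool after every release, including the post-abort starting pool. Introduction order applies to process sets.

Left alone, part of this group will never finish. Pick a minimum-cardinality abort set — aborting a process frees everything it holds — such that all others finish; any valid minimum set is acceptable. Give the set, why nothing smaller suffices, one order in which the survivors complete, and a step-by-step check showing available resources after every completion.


The answer: abort charlie and hotel.
Key observation: delta had no path to completion before; after the abort of charlie and hotel ((2, 2, 1) returned), step 3 is where it fits.
Minimality, checking each single-abort alternative: charlie alone leaves hotel blocked (short on res3 and res1); hotel alone leaves charlie blocked (short on res3); india alone leaves charlie blocked (short on res3); golf alone leaves charlie blocked (short on res3); delta alone leaves charlie blocked (short on res3).
Survivors finish in the order: india, golf, delta. Check, step by step (pool after the aborts first):
  pool = (4, 2, 2)
  run india (needs (3, 0, 2), free (4, 2, 2)); after release of (1, 3, 0) the pool is (5, 5, 2)
  run golf (needs (0, 0, 1), free (5, 5, 2)); after release of (2, 0, 1) the pool is (7, 5, 3)
  run delta (needs (7, 2, 3), free (7, 5, 3)); after release of (1, 1, 3) the pool is (8, 6, 6)


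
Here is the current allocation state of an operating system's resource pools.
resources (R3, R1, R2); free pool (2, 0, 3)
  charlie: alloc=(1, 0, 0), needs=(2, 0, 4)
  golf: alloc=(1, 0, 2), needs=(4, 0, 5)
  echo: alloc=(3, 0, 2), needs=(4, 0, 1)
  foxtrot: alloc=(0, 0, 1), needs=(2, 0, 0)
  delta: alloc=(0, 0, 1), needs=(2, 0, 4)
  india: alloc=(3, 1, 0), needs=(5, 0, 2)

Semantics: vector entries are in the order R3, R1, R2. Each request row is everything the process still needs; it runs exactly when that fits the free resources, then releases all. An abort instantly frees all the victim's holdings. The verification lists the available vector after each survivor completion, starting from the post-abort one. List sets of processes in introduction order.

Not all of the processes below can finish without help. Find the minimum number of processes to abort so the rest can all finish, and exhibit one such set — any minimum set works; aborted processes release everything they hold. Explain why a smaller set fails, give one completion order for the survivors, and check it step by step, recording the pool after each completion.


The answer: abort india.
Key observation: echo had no path to completion before; after the abort of india ((3, 1, 0) returned), step 1 is where it fits.
Why nothing smaller works: aborting no one leaves the state deadlocked as given.
The survivors complete as echo, charlie, delta, golf, foxtrot. Walking it through (starting from the post-abort pool):
  pool = (5, 1, 3)
  echo needs (4, 0, 1) <= (5, 1, 3) -> finishes; pool += (3, 0, 2) = (8, 1, 5)
  charlie needs (2, 0, 4) <= (8, 1, 5) -> finishes; pool += (1, 0, 0) = (9, 1, 5)
  delta needs (2, 0, 4) <= (9, 1, 5) -> finishes; pool += (0, 0, 1) = (9, 1, 6)
  golf needs (4, 0, 5) <= (9, 1, 6) -> finishes; pool += (1, 0, 2) = (10, 1, 8)
  foxtrot needs (2, 0, 0) <= (10, 1, 8) -> finishes; pool += (0, 0, 1) = (10, 1, 9)


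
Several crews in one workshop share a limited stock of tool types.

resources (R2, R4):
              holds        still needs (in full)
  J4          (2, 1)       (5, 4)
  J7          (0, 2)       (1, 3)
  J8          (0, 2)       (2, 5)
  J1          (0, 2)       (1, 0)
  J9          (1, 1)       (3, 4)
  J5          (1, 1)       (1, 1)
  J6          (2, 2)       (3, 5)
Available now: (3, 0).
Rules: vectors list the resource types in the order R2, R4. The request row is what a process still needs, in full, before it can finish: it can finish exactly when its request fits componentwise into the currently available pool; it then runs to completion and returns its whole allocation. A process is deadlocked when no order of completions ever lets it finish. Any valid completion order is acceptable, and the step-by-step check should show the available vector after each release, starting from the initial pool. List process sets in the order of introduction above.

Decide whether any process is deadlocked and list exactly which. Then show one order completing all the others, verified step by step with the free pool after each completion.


Nothing here is deadlocked.
Key observation: there is always a runnable process — J1 first — so the state unwinds completely.
A valid finishing order for the others: J1, J5, J7, J6, J4, J8, J9. Verifying each step:
  pool = (3, 0)
  J1 needs (1, 0) <= (3, 0) -> finishes; pool += (0, 2) = (3, 2)
  J5 needs (1, 1) <= (3, 2) -> finishes; pool += (1, 1) = (4, 3)
  J7 needs (1, 3) <= (4, 3) -> finishes; pool += (0, 2) = (4, 5)
  J6 needs (3, 5) <= (4, 5) -> finishes; pool += (2, 2) = (6, 7)
  J4 needs (5, 4) <= (6, 7) -> finishes; pool += (2, 1) = (8, 8)
  J8 needs (2, 5) <= (8, 8) -> finishes; pool += (0, 2) = (8, 10)
  J9 needs (3, 4) <= (8, 10) -> finishes; pool += (1, 1) = (9, 11)


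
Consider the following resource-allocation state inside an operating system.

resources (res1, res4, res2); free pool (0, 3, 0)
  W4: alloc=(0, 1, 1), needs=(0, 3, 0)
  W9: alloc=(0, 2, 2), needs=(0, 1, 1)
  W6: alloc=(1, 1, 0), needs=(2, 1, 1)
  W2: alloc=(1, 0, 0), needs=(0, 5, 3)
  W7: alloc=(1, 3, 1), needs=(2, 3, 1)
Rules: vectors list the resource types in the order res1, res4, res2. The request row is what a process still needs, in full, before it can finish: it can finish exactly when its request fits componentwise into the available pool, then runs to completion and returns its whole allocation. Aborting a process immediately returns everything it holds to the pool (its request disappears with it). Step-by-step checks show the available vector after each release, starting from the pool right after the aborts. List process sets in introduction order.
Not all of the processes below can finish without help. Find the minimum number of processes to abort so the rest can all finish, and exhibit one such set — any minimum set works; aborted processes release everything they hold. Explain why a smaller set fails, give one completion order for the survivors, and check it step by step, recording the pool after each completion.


Abort W7.
Key observation: before aborting W7, W6 was permanently blocked — no order could ever run it; afterwards it completes at step 4.
Why nothing smaller works: aborting no one leaves the state deadlocked as given.
One survivor order: W4, W9, W2, W6. Verifying each step (post-abort pool first):
  pool = (1, 6, 1)
  run W4 (needs (0, 3, 0), free (1, 6, 1)); after release of (0, 1, 1) the pool is (1, 7, 2)
  run W9 (needs (0, 1, 1), free (1, 7, 2)); after release of (0, 2, 2) the pool is (1, 9, 4)
  run W2 (needs (0, 5, 3), free (1, 9, 4)); after release of (1, 0, 0) the pool is (2, 9, 4)
  run W6 (needs (2, 1, 1), free (2, 9, 4)); after release of (1, 1, 0) the pool is (3, 10, 4)


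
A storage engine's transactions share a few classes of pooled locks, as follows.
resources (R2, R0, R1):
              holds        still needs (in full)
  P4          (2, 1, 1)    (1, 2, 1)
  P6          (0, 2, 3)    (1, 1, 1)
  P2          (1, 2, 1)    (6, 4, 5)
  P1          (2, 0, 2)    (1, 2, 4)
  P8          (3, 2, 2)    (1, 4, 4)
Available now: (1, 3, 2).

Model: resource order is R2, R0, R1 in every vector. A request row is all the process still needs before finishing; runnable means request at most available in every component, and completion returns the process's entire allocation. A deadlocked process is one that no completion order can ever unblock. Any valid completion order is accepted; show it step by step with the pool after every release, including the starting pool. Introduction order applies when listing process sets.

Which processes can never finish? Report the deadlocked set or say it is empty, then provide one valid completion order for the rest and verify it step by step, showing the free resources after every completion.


The deadlocked set is empty.
Key observation: starting with P6, each completion frees enough for the next — no one is permanently blocked.
One completion order for the rest: P6, P1, P8, P4, P2. Walking it through:
  pool = (1, 3, 2)
  P6 needs (1, 1, 1) <= (1, 3, 2) -> finishes; pool += (0, 2, 3) = (1, 5, 5)
  P1 needs (1, 2, 4) <= (1, 5, 5) -> finishes; pool += (2, 0, 2) = (3, 5, 7)
  P8 needs (1, 4, 4) <= (3, 5, 7) -> finishes; pool += (3, 2, 2) = (6, 7, 9)
  P4 needs (1, 2, 1) <= (6, 7, 9) -> finishes; pool += (2, 1, 1) = (8, 8, 10)
  P2 needs (6, 4, 5) <= (8, 8, 10) -> finishes; pool += (1, 2, 1) = (9, 10, 11)


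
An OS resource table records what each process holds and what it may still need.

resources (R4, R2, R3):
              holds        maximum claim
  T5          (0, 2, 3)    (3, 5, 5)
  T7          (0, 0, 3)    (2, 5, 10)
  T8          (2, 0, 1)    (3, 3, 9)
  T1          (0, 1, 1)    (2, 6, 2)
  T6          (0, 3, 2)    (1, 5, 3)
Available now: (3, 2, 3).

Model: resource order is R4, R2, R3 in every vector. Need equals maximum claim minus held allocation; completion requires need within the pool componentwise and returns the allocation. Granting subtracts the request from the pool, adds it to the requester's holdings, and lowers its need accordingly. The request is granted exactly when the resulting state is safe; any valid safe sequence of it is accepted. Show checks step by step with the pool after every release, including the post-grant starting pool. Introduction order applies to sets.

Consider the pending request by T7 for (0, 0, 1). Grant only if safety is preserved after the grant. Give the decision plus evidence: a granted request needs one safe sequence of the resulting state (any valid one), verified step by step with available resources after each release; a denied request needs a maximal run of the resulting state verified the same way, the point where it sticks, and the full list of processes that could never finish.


GRANT — the state after the grant stays safe, e.g. via T6, T5, T7, T8, T1.
Key observation: the transfer keeps a workable pool ((3, 2, 2)); T6 starts the safe sequence.
Verifying the post-grant state step by step:
  pool = (3, 2, 2)
  T6: need (1, 2, 1) fits (3, 2, 2); releases (0, 3, 2), pool now (3, 5, 4)
  T5: need (3, 3, 2) fits (3, 5, 4); releases (0, 2, 3), pool now (3, 7, 7)
  T7: need (2, 5, 6) fits (3, 7, 7); releases (0, 0, 4), pool now (3, 7, 11)
  T8: need (1, 3, 8) fits (3, 7, 11); releases (2, 0, 1), pool now (5, 7, 12)
  T1: need (2, 5, 1) fits (5, 7, 12); releases (0, 1, 1), pool now (5, 8, 13)


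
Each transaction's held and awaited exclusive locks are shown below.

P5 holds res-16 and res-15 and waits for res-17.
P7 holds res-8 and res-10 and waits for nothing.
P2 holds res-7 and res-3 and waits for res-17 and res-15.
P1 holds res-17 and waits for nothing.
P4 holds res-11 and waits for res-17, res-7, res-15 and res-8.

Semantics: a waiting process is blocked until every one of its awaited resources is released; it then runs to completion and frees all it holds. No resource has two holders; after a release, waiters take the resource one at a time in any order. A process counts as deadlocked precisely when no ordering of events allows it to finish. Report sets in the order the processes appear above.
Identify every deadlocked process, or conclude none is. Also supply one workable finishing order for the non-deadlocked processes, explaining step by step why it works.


The deadlocked set is empty.
Key observation: all waits point, directly or indirectly, at processes that can finish, so nothing is permanently blocked.
One completion order for the rest: P1, P7, P5, P2, P4.
Check, step by step:
  P1 waits on nothing -> runs at once and releases res-17
  P7 waits on nothing -> runs at once and releases res-8 and res-10
  P5: everything it awaited (res-17) is free; runs, freeing res-16 and res-15
  P2: everything it awaited (res-17 and res-15) is free; runs, freeing res-7 and res-3
  P4: everything it awaited (res-17, res-7, res-15 and res-8) is free; runs, freeing res-11


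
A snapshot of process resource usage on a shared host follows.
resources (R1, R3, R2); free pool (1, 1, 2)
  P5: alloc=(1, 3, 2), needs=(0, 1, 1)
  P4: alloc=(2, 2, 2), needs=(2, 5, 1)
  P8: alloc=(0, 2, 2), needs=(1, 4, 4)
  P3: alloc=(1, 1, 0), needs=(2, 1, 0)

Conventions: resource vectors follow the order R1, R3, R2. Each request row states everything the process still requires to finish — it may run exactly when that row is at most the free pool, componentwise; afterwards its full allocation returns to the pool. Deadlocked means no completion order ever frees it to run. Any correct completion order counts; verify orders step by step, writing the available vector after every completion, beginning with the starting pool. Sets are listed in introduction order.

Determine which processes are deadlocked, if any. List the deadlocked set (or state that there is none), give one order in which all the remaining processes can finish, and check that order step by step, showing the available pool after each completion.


No process is deadlocked.
Key observation: starting with P5, each completion frees enough for the next — no one is permanently blocked.
The rest can finish in the order P5, P3, P4, P8. Walking it through:
  pool = (1, 1, 2)
  P5 needs (0, 1, 1) <= (1, 1, 2) -> finishes; pool += (1, 3, 2) = (2, 4, 4)
  P3 needs (2, 1, 0) <= (2, 4, 4) -> finishes; pool += (1, 1, 0) = (3, 5, 4)
  P4 needs (2, 5, 1) <= (3, 5, 4) -> finishes; pool += (2, 2, 2) = (5, 7, 6)
  P8 needs (1, 4, 4) <= (5, 7, 6) -> finishes; pool += (0, 2, 2) = (5, 9, 8)


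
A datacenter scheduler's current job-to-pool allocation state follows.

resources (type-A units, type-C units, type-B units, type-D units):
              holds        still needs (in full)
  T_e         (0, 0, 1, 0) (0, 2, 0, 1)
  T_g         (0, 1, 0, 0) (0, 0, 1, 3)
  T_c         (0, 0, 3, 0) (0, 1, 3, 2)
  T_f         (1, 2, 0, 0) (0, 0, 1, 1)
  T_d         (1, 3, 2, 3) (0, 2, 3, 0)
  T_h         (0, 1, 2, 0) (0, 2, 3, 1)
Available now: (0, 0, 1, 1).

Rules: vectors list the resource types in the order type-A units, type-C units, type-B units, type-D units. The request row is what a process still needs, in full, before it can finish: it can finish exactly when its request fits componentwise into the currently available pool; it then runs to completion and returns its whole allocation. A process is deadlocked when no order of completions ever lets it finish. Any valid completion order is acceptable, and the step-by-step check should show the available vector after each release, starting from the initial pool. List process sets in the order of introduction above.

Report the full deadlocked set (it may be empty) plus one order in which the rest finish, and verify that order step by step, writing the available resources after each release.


The deadlocked set is T_g, T_c, T_d and T_h.
Key observation: after T_f, T_e the pool peaks at (1, 2, 2, 1), and each blocked process is short somewhere: T_g on type-D units; T_c on type-B units, type-D units; T_d on type-B units; T_h on type-B units.
The rest can finish in the order T_f, T_e. Step-by-step check:
  pool = (0, 0, 1, 1)
  run T_f (needs (0, 0, 1, 1), free (0, 0, 1, 1)); after release of (1, 2, 0, 0) the pool is (1, 2, 1, 1)
  run T_e (needs (0, 2, 0, 1), free (1, 2, 1, 1)); after release of (0, 0, 1, 0) the pool is (1, 2, 2, 1)
The stuck group stays short no matter what:
  T_g still needs (0, 0, 1, 3) but only (1, 2, 2, 1) is free — short on type-D units
  T_c still needs (0, 1, 3, 2) but only (1, 2, 2, 1) is free — short on type-B units and type-D units
  T_d still needs (0, 2, 3, 0) but only (1, 2, 2, 1) is free — short on type-B units
  T_h still needs (0, 2, 3, 1) but only (1, 2, 2, 1) is free — short on type-B units


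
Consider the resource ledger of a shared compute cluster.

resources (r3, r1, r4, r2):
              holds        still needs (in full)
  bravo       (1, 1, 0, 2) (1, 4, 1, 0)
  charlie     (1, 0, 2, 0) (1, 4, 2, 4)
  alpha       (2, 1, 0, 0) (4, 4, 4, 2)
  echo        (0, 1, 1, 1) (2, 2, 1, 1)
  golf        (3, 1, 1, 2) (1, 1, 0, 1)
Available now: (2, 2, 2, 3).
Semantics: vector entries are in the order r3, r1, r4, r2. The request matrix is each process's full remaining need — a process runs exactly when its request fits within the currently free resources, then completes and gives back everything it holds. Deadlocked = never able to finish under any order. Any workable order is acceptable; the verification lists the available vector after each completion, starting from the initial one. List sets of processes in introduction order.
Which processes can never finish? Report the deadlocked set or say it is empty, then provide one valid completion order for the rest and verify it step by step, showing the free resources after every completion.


Nothing here is deadlocked.
Key observation: golf fits the free pool immediately, and its release cascades until everyone finishes.
The rest can finish in the order golf, echo, charlie, alpha, bravo. Check, step by step:
  pool = (2, 2, 2, 3)
  run golf (needs (1, 1, 0, 1), free (2, 2, 2, 3)); after release of (3, 1, 1, 2) the pool is (5, 3, 3, 5)
  run echo (needs (2, 2, 1, 1), free (5, 3, 3, 5)); after release of (0, 1, 1, 1) the pool is (5, 4, 4, 6)
  run charlie (needs (1, 4, 2, 4), free (5, 4, 4, 6)); after release of (1, 0, 2, 0) the pool is (6, 4, 6, 6)
  run alpha (needs (4, 4, 4, 2), free (6, 4, 6, 6)); after release of (2, 1, 0, 0) the pool is (8, 5, 6, 6)
  run bravo (needs (1, 4, 1, 0), free (8, 5, 6, 6)); after release of (1, 1, 0, 2) the pool is (9, 6, 6, 8)


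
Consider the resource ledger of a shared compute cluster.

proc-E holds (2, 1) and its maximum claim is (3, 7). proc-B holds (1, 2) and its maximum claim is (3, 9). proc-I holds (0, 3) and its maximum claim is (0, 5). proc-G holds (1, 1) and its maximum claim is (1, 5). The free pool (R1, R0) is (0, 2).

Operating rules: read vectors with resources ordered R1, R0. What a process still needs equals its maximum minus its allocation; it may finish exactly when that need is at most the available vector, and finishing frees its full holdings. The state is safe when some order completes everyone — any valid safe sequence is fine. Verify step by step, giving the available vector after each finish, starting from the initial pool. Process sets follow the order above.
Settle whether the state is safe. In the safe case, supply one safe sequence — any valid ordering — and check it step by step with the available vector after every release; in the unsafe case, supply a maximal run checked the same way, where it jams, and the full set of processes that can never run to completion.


SAFE — a valid safe sequence is proc-I, proc-G, proc-E, proc-B.
Key observation: at proc-I the run first touches a limit — (0, 2) against (0, 2), exact on a resource it actually requests.
Walking it through:
  pool = (0, 2)
  run proc-I (needs (0, 2), free (0, 2)); after release of (0, 3) the pool is (0, 5)
  run proc-G (needs (0, 4), free (0, 5)); after release of (1, 1) the pool is (1, 6)
  run proc-E (needs (1, 6), free (1, 6)); after release of (2, 1) the pool is (3, 7)
  run proc-B (needs (2, 7), free (3, 7)); after release of (1, 2) the pool is (4, 9)


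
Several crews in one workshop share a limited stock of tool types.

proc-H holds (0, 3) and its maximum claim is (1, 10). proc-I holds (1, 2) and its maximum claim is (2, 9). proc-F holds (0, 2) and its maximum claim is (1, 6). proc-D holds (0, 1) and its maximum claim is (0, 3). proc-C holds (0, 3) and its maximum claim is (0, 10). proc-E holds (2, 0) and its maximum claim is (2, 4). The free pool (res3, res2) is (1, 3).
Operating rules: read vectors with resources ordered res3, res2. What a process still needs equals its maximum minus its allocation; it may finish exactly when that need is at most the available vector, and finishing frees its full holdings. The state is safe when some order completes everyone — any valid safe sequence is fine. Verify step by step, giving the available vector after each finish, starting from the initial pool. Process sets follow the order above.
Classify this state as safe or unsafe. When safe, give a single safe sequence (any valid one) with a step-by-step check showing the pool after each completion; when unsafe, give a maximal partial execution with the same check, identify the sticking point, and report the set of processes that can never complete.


UNSAFE.
Key observation: the pool after proc-D, proc-F, proc-E is (3, 6); every surviving request exceeds it in res2, so progress ends there.
The run proc-D, proc-F, proc-E cannot be extended any further. Verifying each step:
  pool = (1, 3)
  proc-D: need (0, 2) fits (1, 3); releases (0, 1), pool now (1, 4)
  proc-F: need (1, 4) fits (1, 4); releases (0, 2), pool now (1, 6)
  proc-E: need (0, 4) fits (1, 6); releases (2, 0), pool now (3, 6)
  proc-H cannot run: need (1, 7) vs free (3, 6) (insufficient res2)
  proc-I cannot run: need (1, 7) vs free (3, 6) (insufficient res2)
  proc-C cannot run: need (0, 7) vs free (3, 6) (insufficient res2)
Never able to finish: proc-H, proc-I and proc-C.


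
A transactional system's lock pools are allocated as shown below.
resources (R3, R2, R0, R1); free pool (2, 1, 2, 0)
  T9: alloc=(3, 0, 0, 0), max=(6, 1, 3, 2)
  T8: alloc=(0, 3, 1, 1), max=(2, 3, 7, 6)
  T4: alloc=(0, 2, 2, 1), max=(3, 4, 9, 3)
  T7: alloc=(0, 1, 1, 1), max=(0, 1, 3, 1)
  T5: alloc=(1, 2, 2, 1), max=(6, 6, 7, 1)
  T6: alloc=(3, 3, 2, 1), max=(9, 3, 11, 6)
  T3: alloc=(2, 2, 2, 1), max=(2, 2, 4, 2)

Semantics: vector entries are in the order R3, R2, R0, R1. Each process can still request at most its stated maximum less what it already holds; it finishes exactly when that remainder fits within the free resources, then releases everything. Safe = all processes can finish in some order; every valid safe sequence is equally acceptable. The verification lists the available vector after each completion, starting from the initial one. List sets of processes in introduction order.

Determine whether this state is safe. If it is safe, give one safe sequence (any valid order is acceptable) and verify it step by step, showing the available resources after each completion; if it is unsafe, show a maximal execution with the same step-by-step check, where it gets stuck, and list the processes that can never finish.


UNSAFE.
Key observation: the pool after T7, T3, T9, T5, T4 is (8, 8, 9, 4); every surviving request exceeds it in R1, so progress ends there.
The run T7, T3, T9, T5, T4 cannot be extended any further. Verifying each step:
  pool = (2, 1, 2, 0)
  T7 needs (0, 0, 2, 0) <= (2, 1, 2, 0) -> finishes; pool += (0, 1, 1, 1) = (2, 2, 3, 1)
  T3 needs (0, 0, 2, 1) <= (2, 2, 3, 1) -> finishes; pool += (2, 2, 2, 1) = (4, 4, 5, 2)
  T9 needs (3, 1, 3, 2) <= (4, 4, 5, 2) -> finishes; pool += (3, 0, 0, 0) = (7, 4, 5, 2)
  T5 needs (5, 4, 5, 0) <= (7, 4, 5, 2) -> finishes; pool += (1, 2, 2, 1) = (8, 6, 7, 3)
  T4 needs (3, 2, 7, 2) <= (8, 6, 7, 3) -> finishes; pool += (0, 2, 2, 1) = (8, 8, 9, 4)
  blocked: T8 wants (2, 0, 6, 5), pool (8, 8, 9, 4) — not enough R1
  blocked: T6 wants (6, 0, 9, 5), pool (8, 8, 9, 4) — not enough R1
Permanently blocked: T8 and T6.


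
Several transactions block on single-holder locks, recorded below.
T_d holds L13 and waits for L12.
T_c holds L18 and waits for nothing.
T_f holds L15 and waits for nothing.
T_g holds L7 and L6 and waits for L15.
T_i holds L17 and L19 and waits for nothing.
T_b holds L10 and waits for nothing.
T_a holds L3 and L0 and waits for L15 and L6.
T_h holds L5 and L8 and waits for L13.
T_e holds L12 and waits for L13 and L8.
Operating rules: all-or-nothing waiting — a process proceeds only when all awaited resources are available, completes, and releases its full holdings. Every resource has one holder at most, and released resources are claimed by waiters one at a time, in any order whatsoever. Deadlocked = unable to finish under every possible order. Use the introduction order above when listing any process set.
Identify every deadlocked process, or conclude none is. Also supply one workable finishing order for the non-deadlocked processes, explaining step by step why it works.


Deadlocked set: T_d, T_h and T_e.
Key observation: along T_d -> T_e -> T_d, each member waits on what the next one holds — a deadlock; T_h is caught in further circular waits.
One completion order for the rest: T_f, T_b, T_g, T_i, T_a, T_c.
Check, step by step:
  T_f waits on nothing -> runs at once and releases L15
  T_b waits on nothing -> runs at once and releases L10
  T_g: everything it awaited (L15) is free; runs, freeing L7 and L6
  T_i waits on nothing -> runs at once and releases L17 and L19
  T_a: everything it awaited (L15 and L6) is free; runs, freeing L3 and L0
  T_c waits on nothing -> runs at once and releases L18


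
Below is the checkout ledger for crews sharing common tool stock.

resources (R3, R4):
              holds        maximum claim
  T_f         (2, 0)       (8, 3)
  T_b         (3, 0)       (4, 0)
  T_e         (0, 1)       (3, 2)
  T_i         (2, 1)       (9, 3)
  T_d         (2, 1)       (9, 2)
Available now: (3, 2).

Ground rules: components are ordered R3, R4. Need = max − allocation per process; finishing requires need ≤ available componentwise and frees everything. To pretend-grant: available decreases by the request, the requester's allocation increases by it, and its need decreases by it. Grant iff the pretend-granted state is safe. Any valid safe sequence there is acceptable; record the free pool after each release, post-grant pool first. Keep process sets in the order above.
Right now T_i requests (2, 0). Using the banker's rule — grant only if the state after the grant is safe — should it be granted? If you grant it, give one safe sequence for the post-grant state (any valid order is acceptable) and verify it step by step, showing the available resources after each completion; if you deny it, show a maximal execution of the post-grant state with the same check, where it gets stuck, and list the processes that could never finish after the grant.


DENY — the pretend-granted state is unsafe.
Key observation: the wall is R3: completing T_b, T_e brings the pool only to (4, 3), and all the rest need more.
After a pretend grant, a maximal execution: T_b, T_e — then nothing else fits. Step-by-step check:
  pool = (1, 2)
  T_b: need (1, 0) fits (1, 2); releases (3, 0), pool now (4, 2)
  T_e: need (3, 1) fits (4, 2); releases (0, 1), pool now (4, 3)
  blocked: T_f wants (6, 3), pool (4, 3) — not enough R3
  blocked: T_i wants (5, 2), pool (4, 3) — not enough R3
  blocked: T_d wants (7, 1), pool (4, 3) — not enough R3
Processes that could never finish after the grant: T_f, T_i and T_d.


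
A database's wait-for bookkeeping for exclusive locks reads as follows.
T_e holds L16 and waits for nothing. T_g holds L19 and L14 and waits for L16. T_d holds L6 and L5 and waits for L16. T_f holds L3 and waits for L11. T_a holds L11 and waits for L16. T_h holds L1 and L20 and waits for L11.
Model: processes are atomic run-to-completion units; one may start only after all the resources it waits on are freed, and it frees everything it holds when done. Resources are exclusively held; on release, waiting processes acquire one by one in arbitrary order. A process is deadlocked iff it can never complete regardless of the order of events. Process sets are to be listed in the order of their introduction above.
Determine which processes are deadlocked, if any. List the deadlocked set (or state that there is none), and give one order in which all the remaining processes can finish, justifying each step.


No process is deadlocked.
Key observation: every chain of waits terminates; starting from the processes that wait on nothing, all the rest unlock in turn.
One completion order for the rest: T_e, T_a, T_f, T_h, T_g, T_d.
Step-by-step check:
  run T_e (it waits on nothing); releases L16
  T_a: everything it awaited (L16) is free; runs, freeing L11
  T_f: everything it awaited (L11) is free; runs, freeing L3
  T_h: everything it awaited (L11) is free; runs, freeing L1 and L20
  T_g: everything it awaited (L16) is free; runs, freeing L19 and L14
  T_d: everything it awaited (L16) is free; runs, freeing L6 and L5


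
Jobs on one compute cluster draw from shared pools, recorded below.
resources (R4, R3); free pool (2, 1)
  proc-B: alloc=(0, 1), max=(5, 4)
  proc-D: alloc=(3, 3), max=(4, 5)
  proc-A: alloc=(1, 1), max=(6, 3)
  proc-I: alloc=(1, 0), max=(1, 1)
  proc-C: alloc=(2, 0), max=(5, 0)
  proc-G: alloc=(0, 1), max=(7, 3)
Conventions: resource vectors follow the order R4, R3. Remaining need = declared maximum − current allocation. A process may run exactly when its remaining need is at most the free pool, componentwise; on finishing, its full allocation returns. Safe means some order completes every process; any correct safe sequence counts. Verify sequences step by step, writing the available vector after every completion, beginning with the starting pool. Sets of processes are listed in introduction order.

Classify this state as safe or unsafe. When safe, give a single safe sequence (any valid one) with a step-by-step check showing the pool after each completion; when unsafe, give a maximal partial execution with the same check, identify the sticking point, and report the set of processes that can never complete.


UNSAFE.
Key observation: after proc-I, proc-C complete, (5, 1) is the best the pool ever gets, yet each leftover process wants more R3.
Going as far as possible: proc-I, proc-C; after that, nothing fits. Verifying each step:
  pool = (2, 1)
  proc-I: need (0, 1) fits (2, 1); releases (1, 0), pool now (3, 1)
  proc-C: need (3, 0) fits (3, 1); releases (2, 0), pool now (5, 1)
  proc-B cannot run: need (5, 3) vs free (5, 1) (insufficient R3)
  proc-D cannot run: need (1, 2) vs free (5, 1) (insufficient R3)
  proc-A cannot run: need (5, 2) vs free (5, 1) (insufficient R3)
  proc-G cannot run: need (7, 2) vs free (5, 1) (insufficient R4 and R3)
Processes that can never finish: proc-B, proc-D, proc-A and proc-G.


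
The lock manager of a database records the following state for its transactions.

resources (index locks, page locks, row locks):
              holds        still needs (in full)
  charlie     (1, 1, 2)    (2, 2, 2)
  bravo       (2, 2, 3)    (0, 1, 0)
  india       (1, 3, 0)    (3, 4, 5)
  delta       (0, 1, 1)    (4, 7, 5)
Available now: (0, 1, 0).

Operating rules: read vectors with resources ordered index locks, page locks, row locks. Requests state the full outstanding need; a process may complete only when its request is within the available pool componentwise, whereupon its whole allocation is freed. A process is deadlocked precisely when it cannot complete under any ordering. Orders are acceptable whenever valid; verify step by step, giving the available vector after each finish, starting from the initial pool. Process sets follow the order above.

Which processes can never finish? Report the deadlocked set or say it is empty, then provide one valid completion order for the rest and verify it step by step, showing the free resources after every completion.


The deadlocked set is empty.
Key observation: bravo leads a chain of completions in which each release enables another process.
A valid finishing order for the others: bravo, charlie, india, delta. Verifying each step:
  pool = (0, 1, 0)
  bravo: need (0, 1, 0) fits (0, 1, 0); releases (2, 2, 3), pool now (2, 3, 3)
  charlie: need (2, 2, 2) fits (2, 3, 3); releases (1, 1, 2), pool now (3, 4, 5)
  india: need (3, 4, 5) fits (3, 4, 5); releases (1, 3, 0), pool now (4, 7, 5)
  delta: need (4, 7, 5) fits (4, 7, 5); releases (0, 1, 1), pool now (4, 8, 6)


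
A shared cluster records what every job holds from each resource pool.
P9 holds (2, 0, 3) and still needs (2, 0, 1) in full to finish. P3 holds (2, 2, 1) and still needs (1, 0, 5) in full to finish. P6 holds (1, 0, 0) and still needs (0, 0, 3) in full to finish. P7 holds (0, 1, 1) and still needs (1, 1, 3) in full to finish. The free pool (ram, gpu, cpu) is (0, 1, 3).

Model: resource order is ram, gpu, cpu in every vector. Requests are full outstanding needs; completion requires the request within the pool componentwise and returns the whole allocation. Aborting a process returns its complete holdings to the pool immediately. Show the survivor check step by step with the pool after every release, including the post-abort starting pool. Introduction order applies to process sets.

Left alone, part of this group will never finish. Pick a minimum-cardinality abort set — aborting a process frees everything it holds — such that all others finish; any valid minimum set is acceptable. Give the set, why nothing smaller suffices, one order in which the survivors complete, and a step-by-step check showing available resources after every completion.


Abort P9.
Key observation: P3 had no path to completion before; after the abort of P9 ((2, 0, 3) returned), step 1 is where it fits.
Minimality: the empty abort set fails — the state is deadlocked as it stands.
One survivor order: P3, P7, P6. Check, step by step (post-abort pool first):
  pool = (2, 1, 6)
  P3 needs (1, 0, 5) <= (2, 1, 6) -> finishes; pool += (2, 2, 1) = (4, 3, 7)
  P7 needs (1, 1, 3) <= (4, 3, 7) -> finishes; pool += (0, 1, 1) = (4, 4, 8)
  P6 needs (0, 0, 3) <= (4, 4, 8) -> finishes; pool += (1, 0, 0) = (5, 4, 8)


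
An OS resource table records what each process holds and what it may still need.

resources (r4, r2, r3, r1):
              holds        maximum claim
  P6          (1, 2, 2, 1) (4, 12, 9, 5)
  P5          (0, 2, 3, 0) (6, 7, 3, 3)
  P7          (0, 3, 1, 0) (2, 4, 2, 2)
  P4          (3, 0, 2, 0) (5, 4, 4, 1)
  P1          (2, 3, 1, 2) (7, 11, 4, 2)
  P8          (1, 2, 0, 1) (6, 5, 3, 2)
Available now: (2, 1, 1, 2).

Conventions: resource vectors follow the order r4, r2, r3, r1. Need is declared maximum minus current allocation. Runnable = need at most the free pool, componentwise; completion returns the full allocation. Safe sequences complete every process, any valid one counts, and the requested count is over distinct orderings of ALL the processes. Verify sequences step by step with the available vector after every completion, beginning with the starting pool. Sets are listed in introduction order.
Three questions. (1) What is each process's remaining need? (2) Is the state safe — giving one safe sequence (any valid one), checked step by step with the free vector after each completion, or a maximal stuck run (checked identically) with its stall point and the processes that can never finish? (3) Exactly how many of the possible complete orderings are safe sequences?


(1) Need matrix, components ordered r4, r2, r3, r1:
  P6: (3, 10, 7, 4)
  P5: (6, 5, 0, 3)
  P7: (2, 1, 1, 2)
  P4: (2, 4, 2, 1)
  P1: (5, 8, 3, 0)
  P8: (5, 3, 3, 1)
(2) SAFE — a valid safe sequence is P7, P4, P8, P5, P1, P6.
Key observation: P7 is the earliest step where a requested resource binds exactly: need (2, 1, 1, 2), pool (2, 1, 1, 2) at its turn.
Check, step by step:
  pool = (2, 1, 1, 2)
  P7: need (2, 1, 1, 2) fits (2, 1, 1, 2); releases (0, 3, 1, 0), pool now (2, 4, 2, 2)
  P4: need (2, 4, 2, 1) fits (2, 4, 2, 2); releases (3, 0, 2, 0), pool now (5, 4, 4, 2)
  P8: need (5, 3, 3, 1) fits (5, 4, 4, 2); releases (1, 2, 0, 1), pool now (6, 6, 4, 3)
  P5: need (6, 5, 0, 3) fits (6, 6, 4, 3); releases (0, 2, 3, 0), pool now (6, 8, 7, 3)
  P1: need (5, 8, 3, 0) fits (6, 8, 7, 3); releases (2, 3, 1, 2), pool now (8, 11, 8, 5)
  P6: need (3, 10, 7, 4) fits (8, 11, 8, 5); releases (1, 2, 2, 1), pool now (9, 13, 10, 6)
(3) The exact count: 1 of the possible complete orderings is a safe sequence.


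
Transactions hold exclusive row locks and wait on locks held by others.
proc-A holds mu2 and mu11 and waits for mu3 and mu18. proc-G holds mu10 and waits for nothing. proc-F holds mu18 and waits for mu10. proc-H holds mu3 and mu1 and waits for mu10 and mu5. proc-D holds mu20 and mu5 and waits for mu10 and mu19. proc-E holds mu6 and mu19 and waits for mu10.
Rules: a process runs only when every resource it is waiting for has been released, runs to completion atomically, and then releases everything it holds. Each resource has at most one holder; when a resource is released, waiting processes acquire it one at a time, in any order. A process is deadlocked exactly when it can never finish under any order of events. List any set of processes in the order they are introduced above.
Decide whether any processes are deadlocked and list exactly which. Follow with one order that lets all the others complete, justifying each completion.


No process is deadlocked.
Key observation: no waiting chain loops back on itself — every chain ends at a process that waits on nothing, so everyone eventually runs.
One completion order for the rest: proc-G, proc-F, proc-E, proc-D, proc-H, proc-A.
Check, step by step:
  run proc-G (it waits on nothing); releases mu10
  proc-F waits on mu10 — all released -> runs and releases mu18
  proc-E waits on mu10 — all released -> runs and releases mu6 and mu19
  proc-D waits on mu10 and mu19 — all released -> runs and releases mu20 and mu5
  proc-H waits on mu10 and mu5 — all released -> runs and releases mu3 and mu1
  proc-A waits on mu3 and mu18 — all released -> runs and releases mu2 and mu11


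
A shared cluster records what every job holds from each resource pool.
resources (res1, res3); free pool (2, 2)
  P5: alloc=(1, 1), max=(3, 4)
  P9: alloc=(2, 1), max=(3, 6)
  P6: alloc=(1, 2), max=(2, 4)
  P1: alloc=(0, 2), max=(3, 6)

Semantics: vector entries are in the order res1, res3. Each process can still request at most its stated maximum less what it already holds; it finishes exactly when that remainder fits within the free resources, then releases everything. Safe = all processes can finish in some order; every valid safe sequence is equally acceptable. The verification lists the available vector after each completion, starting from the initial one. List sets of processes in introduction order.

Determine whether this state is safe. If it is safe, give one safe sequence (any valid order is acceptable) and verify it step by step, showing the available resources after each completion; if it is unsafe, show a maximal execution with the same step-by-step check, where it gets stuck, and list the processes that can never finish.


SAFE, for example via the order P6, P1, P5, P9.
Key observation: P6 marks the first exact bind of the order: its need (1, 2) fits the free (2, 2) with zero slack on a requested resource.
Verifying each step:
  pool = (2, 2)
  P6: need (1, 2) fits (2, 2); releases (1, 2), pool now (3, 4)
  P1: need (3, 4) fits (3, 4); releases (0, 2), pool now (3, 6)
  P5: need (2, 3) fits (3, 6); releases (1, 1), pool now (4, 7)
  P9: need (1, 5) fits (4, 7); releases (2, 1), pool now (6, 8)


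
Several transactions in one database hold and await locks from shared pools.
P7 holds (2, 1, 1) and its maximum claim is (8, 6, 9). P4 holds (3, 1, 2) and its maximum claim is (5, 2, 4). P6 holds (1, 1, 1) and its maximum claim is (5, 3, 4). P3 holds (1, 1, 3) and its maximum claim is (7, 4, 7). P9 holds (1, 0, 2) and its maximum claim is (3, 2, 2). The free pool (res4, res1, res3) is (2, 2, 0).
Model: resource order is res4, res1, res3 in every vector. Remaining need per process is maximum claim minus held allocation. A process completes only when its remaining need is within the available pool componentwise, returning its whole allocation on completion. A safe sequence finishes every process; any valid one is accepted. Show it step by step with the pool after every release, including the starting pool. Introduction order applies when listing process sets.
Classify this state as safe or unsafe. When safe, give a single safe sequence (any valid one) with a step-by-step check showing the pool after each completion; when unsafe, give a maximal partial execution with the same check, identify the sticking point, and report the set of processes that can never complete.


SAFE, for example via the order P9, P4, P6, P3, P7.
Key observation: the order's first zero-slack moment is P9 ((2, 2, 0) needed, (2, 2, 0) free — a requested resource with nothing to spare).
Walking it through:
  pool = (2, 2, 0)
  P9 needs (2, 2, 0) <= (2, 2, 0) -> finishes; pool += (1, 0, 2) = (3, 2, 2)
  P4 needs (2, 1, 2) <= (3, 2, 2) -> finishes; pool += (3, 1, 2) = (6, 3, 4)
  P6 needs (4, 2, 3) <= (6, 3, 4) -> finishes; pool += (1, 1, 1) = (7, 4, 5)
  P3 needs (6, 3, 4) <= (7, 4, 5) -> finishes; pool += (1, 1, 3) = (8, 5, 8)
  P7 needs (6, 5, 8) <= (8, 5, 8) -> finishes; pool += (2, 1, 1) = (10, 6, 9)
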